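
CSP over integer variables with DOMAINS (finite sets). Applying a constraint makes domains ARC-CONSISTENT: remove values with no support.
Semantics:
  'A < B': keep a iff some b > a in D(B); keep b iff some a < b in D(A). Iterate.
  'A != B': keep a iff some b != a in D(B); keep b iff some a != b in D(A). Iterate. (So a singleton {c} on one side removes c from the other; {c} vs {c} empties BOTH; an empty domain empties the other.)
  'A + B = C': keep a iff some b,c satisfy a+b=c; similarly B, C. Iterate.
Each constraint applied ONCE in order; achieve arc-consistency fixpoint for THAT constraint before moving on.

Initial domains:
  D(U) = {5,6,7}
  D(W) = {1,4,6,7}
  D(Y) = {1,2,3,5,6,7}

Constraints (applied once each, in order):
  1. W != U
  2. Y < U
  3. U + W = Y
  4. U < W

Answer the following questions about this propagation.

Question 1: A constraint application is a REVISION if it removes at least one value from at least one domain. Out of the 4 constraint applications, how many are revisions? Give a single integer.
Answer: 3

Derivation:
Constraint 1 (W != U) on D(W)={1,4,6,7} D(U)={5,6,7}: no change => not a revision
Constraint 2 (Y < U) on D(Y)={1,2,3,5,6,7} D(U)={5,6,7}: Y {1,2,3,5,6,7}->{1,2,3,5,6} => REVISION
Constraint 3 (U + W = Y) on D(U)={5,6,7} D(W)={1,4,6,7} D(Y)={1,2,3,5,6}: U {5,6,7}->{5}; W {1,4,6,7}->{1}; Y {1,2,3,5,6}->{6} => REVISION
Constraint 4 (U < W) on D(U)={5} D(W)={1}: U {5}->{}; W {1}->{} => REVISION
Total revisions = 3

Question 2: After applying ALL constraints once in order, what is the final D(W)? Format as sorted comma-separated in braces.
Answer: {}

Derivation:
Constraint 1 (W != U) on D(W)={1,4,6,7} D(U)={5,6,7}: no change
Constraint 2 (Y < U) on D(Y)={1,2,3,5,6,7} D(U)={5,6,7}: Y {1,2,3,5,6,7}->{1,2,3,5,6}
Constraint 3 (U + W = Y) on D(U)={5,6,7} D(W)={1,4,6,7} D(Y)={1,2,3,5,6}: U {5,6,7}->{5}; W {1,4,6,7}->{1}; Y {1,2,3,5,6}->{6}
Constraint 4 (U < W) on D(U)={5} D(W)={1}: U {5}->{}; W {1}->{}
So after all 4 constraints: D(W) = {}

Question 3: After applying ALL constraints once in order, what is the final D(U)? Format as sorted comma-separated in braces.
Constraint 1 (W != U) on D(W)={1,4,6,7} D(U)={5,6,7}: no change
Constraint 2 (Y < U) on D(Y)={1,2,3,5,6,7} D(U)={5,6,7}: Y {1,2,3,5,6,7}->{1,2,3,5,6}
Constraint 3 (U + W = Y) on D(U)={5,6,7} D(W)={1,4,6,7} D(Y)={1,2,3,5,6}: U {5,6,7}->{5}; W {1,4,6,7}->{1}; Y {1,2,3,5,6}->{6}
Constraint 4 (U < W) on D(U)={5} D(W)={1}: U {5}->{}; W {1}->{}
So after all 4 constraints: D(U) = {}

Answer: {}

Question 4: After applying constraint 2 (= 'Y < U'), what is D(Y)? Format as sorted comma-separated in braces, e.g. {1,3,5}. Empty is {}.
Constraint 1 (W != U) on D(W)={1,4,6,7} D(U)={5,6,7}: no change
Constraint 2 (Y < U) on D(Y)={1,2,3,5,6,7} D(U)={5,6,7}: Y {1,2,3,5,6,7}->{1,2,3,5,6}
So after constraint 2: D(Y) = {1,2,3,5,6}

Answer: {1,2,3,5,6}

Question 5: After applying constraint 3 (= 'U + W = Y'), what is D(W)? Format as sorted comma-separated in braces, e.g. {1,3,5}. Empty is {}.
Answer: {1}

Derivation:
Constraint 1 (W != U) on D(W)={1,4,6,7} D(U)={5,6,7}: no change
Constraint 2 (Y < U) on D(Y)={1,2,3,5,6,7} D(U)={5,6,7}: Y {1,2,3,5,6,7}->{1,2,3,5,6}
Constraint 3 (U + W = Y) on D(U)={5,6,7} D(W)={1,4,6,7} D(Y)={1,2,3,5,6}: U {5,6,7}->{5}; W {1,4,6,7}->{1}; Y {1,2,3,5,6}->{6}
So after constraint 3: D(W) = {1}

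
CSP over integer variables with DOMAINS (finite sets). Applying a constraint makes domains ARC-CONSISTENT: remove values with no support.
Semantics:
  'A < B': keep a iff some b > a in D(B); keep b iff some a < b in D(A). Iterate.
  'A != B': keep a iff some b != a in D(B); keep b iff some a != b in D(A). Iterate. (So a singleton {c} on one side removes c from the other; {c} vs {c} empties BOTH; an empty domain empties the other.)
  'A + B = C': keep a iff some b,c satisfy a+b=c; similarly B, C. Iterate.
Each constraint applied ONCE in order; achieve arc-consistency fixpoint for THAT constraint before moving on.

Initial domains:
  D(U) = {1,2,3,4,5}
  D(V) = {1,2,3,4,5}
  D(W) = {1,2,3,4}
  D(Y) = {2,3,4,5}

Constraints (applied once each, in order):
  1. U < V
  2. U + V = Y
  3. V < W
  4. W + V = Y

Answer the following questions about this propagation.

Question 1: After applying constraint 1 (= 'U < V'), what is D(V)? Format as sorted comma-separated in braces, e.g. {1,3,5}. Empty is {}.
Constraint 1 (U < V) on D(U)={1,2,3,4,5} D(V)={1,2,3,4,5}: U {1,2,3,4,5}->{1,2,3,4}; V {1,2,3,4,5}->{2,3,4,5}
So after constraint 1: D(V) = {2,3,4,5}

Answer: {2,3,4,5}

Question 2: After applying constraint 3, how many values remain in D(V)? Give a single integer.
Answer: 2

Derivation:
Constraint 1 (U < V) on D(U)={1,2,3,4,5} D(V)={1,2,3,4,5}: U {1,2,3,4,5}->{1,2,3,4}; V {1,2,3,4,5}->{2,3,4,5}
Constraint 2 (U + V = Y) on D(U)={1,2,3,4} D(V)={2,3,4,5} D(Y)={2,3,4,5}: U {1,2,3,4}->{1,2,3}; V {2,3,4,5}->{2,3,4}; Y {2,3,4,5}->{3,4,5}
Constraint 3 (V < W) on D(V)={2,3,4} D(W)={1,2,3,4}: V {2,3,4}->{2,3}; W {1,2,3,4}->{3,4}
So after constraint 3: D(V)={2,3}, size = 2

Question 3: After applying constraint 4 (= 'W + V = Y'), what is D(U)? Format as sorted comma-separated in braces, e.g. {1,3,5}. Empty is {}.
Answer: {1,2,3}

Derivation:
Constraint 1 (U < V) on D(U)={1,2,3,4,5} D(V)={1,2,3,4,5}: U {1,2,3,4,5}->{1,2,3,4}; V {1,2,3,4,5}->{2,3,4,5}
Constraint 2 (U + V = Y) on D(U)={1,2,3,4} D(V)={2,3,4,5} D(Y)={2,3,4,5}: U {1,2,3,4}->{1,2,3}; V {2,3,4,5}->{2,3,4}; Y {2,3,4,5}->{3,4,5}
Constraint 3 (V < W) on D(V)={2,3,4} D(W)={1,2,3,4}: V {2,3,4}->{2,3}; W {1,2,3,4}->{3,4}
Constraint 4 (W + V = Y) on D(W)={3,4} D(V)={2,3} D(Y)={3,4,5}: W {3,4}->{3}; V {2,3}->{2}; Y {3,4,5}->{5}
So after constraint 4: D(U) = {1,2,3}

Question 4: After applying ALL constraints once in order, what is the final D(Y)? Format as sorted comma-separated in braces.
Constraint 1 (U < V) on D(U)={1,2,3,4,5} D(V)={1,2,3,4,5}: U {1,2,3,4,5}->{1,2,3,4}; V {1,2,3,4,5}->{2,3,4,5}
Constraint 2 (U + V = Y) on D(U)={1,2,3,4} D(V)={2,3,4,5} D(Y)={2,3,4,5}: U {1,2,3,4}->{1,2,3}; V {2,3,4,5}->{2,3,4}; Y {2,3,4,5}->{3,4,5}
Constraint 3 (V < W) on D(V)={2,3,4} D(W)={1,2,3,4}: V {2,3,4}->{2,3}; W {1,2,3,4}->{3,4}
Constraint 4 (W + V = Y) on D(W)={3,4} D(V)={2,3} D(Y)={3,4,5}: W {3,4}->{3}; V {2,3}->{2}; Y {3,4,5}->{5}
So after all 4 constraints: D(Y) = {5}

Answer: {5}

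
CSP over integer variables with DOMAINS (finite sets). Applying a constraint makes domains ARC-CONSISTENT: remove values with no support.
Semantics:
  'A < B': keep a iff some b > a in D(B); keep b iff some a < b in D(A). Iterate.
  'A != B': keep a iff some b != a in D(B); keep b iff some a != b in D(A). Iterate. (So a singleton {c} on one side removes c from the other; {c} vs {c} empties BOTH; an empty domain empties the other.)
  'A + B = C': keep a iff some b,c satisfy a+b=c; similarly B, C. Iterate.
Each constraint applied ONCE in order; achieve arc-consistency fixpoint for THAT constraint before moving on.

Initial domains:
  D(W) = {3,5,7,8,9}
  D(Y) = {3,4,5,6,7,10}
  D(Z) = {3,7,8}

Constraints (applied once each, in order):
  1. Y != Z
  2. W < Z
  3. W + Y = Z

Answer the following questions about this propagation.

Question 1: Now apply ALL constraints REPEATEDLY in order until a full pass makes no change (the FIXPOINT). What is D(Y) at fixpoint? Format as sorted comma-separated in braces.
Answer: {3,4,5}

Derivation:
pass 0 (initial): D(Y)={3,4,5,6,7,10}
pass 1: W {3,5,7,8,9}->{3,5}; Y {3,4,5,6,7,10}->{3,4,5}; Z {3,7,8}->{7,8}
pass 2: no change
Fixpoint after 2 passes: D(Y) = {3,4,5}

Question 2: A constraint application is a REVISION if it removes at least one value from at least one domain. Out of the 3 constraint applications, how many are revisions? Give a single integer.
Constraint 1 (Y != Z) on D(Y)={3,4,5,6,7,10} D(Z)={3,7,8}: no change => not a revision
Constraint 2 (W < Z) on D(W)={3,5,7,8,9} D(Z)={3,7,8}: W {3,5,7,8,9}->{3,5,7}; Z {3,7,8}->{7,8} => REVISION
Constraint 3 (W + Y = Z) on D(W)={3,5,7} D(Y)={3,4,5,6,7,10} D(Z)={7,8}: W {3,5,7}->{3,5}; Y {3,4,5,6,7,10}->{3,4,5} => REVISION
Total revisions = 2

Answer: 2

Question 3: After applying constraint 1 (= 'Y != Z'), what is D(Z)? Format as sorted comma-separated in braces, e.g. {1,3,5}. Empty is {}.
Answer: {3,7,8}

Derivation:
Constraint 1 (Y != Z) on D(Y)={3,4,5,6,7,10} D(Z)={3,7,8}: no change
So after constraint 1: D(Z) = {3,7,8}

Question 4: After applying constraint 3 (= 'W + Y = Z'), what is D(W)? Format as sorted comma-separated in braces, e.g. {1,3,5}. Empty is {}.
Constraint 1 (Y != Z) on D(Y)={3,4,5,6,7,10} D(Z)={3,7,8}: no change
Constraint 2 (W < Z) on D(W)={3,5,7,8,9} D(Z)={3,7,8}: W {3,5,7,8,9}->{3,5,7}; Z {3,7,8}->{7,8}
Constraint 3 (W + Y = Z) on D(W)={3,5,7} D(Y)={3,4,5,6,7,10} D(Z)={7,8}: W {3,5,7}->{3,5}; Y {3,4,5,6,7,10}->{3,4,5}
So after constraint 3: D(W) = {3,5}

Answer: {3,5}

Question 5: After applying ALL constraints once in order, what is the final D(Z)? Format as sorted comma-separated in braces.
Constraint 1 (Y != Z) on D(Y)={3,4,5,6,7,10} D(Z)={3,7,8}: no change
Constraint 2 (W < Z) on D(W)={3,5,7,8,9} D(Z)={3,7,8}: W {3,5,7,8,9}->{3,5,7}; Z {3,7,8}->{7,8}
Constraint 3 (W + Y = Z) on D(W)={3,5,7} D(Y)={3,4,5,6,7,10} D(Z)={7,8}: W {3,5,7}->{3,5}; Y {3,4,5,6,7,10}->{3,4,5}
So after all 3 constraints: D(Z) = {7,8}

Answer: {7,8}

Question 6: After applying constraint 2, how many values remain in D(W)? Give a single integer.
Constraint 1 (Y != Z) on D(Y)={3,4,5,6,7,10} D(Z)={3,7,8}: no change
Constraint 2 (W < Z) on D(W)={3,5,7,8,9} D(Z)={3,7,8}: W {3,5,7,8,9}->{3,5,7}; Z {3,7,8}->{7,8}
So after constraint 2: D(W)={3,5,7}, size = 3

Answer: 3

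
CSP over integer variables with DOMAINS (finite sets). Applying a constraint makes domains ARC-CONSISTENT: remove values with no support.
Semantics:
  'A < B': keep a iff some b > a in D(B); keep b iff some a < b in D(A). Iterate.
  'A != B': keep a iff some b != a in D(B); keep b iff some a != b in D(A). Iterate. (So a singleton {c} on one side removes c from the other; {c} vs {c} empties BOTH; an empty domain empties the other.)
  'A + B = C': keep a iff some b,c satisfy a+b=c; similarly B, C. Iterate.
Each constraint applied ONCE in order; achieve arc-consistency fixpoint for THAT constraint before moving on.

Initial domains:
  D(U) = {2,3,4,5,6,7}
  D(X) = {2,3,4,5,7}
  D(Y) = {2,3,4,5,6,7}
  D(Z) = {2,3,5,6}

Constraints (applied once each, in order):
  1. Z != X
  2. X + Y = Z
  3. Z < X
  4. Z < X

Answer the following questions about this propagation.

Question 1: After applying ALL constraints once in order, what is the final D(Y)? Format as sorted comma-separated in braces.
Answer: {2,3,4}

Derivation:
Constraint 1 (Z != X) on D(Z)={2,3,5,6} D(X)={2,3,4,5,7}: no change
Constraint 2 (X + Y = Z) on D(X)={2,3,4,5,7} D(Y)={2,3,4,5,6,7} D(Z)={2,3,5,6}: X {2,3,4,5,7}->{2,3,4}; Y {2,3,4,5,6,7}->{2,3,4}; Z {2,3,5,6}->{5,6}
Constraint 3 (Z < X) on D(Z)={5,6} D(X)={2,3,4}: Z {5,6}->{}; X {2,3,4}->{}
Constraint 4 (Z < X) on D(Z)={} D(X)={}: no change
So after all 4 constraints: D(Y) = {2,3,4}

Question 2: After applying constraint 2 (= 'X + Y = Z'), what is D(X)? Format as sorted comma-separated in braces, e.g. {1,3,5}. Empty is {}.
Answer: {2,3,4}

Derivation:
Constraint 1 (Z != X) on D(Z)={2,3,5,6} D(X)={2,3,4,5,7}: no change
Constraint 2 (X + Y = Z) on D(X)={2,3,4,5,7} D(Y)={2,3,4,5,6,7} D(Z)={2,3,5,6}: X {2,3,4,5,7}->{2,3,4}; Y {2,3,4,5,6,7}->{2,3,4}; Z {2,3,5,6}->{5,6}
So after constraint 2: D(X) = {2,3,4}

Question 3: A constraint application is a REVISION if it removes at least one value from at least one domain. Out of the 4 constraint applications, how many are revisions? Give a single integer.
Answer: 2

Derivation:
Constraint 1 (Z != X) on D(Z)={2,3,5,6} D(X)={2,3,4,5,7}: no change => not a revision
Constraint 2 (X + Y = Z) on D(X)={2,3,4,5,7} D(Y)={2,3,4,5,6,7} D(Z)={2,3,5,6}: X {2,3,4,5,7}->{2,3,4}; Y {2,3,4,5,6,7}->{2,3,4}; Z {2,3,5,6}->{5,6} => REVISION
Constraint 3 (Z < X) on D(Z)={5,6} D(X)={2,3,4}: Z {5,6}->{}; X {2,3,4}->{} => REVISION
Constraint 4 (Z < X) on D(Z)={} D(X)={}: no change => not a revision
Total revisions = 2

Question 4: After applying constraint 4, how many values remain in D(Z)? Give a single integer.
Constraint 1 (Z != X) on D(Z)={2,3,5,6} D(X)={2,3,4,5,7}: no change
Constraint 2 (X + Y = Z) on D(X)={2,3,4,5,7} D(Y)={2,3,4,5,6,7} D(Z)={2,3,5,6}: X {2,3,4,5,7}->{2,3,4}; Y {2,3,4,5,6,7}->{2,3,4}; Z {2,3,5,6}->{5,6}
Constraint 3 (Z < X) on D(Z)={5,6} D(X)={2,3,4}: Z {5,6}->{}; X {2,3,4}->{}
Constraint 4 (Z < X) on D(Z)={} D(X)={}: no change
So after constraint 4: D(Z)={}, size = 0

Answer: 0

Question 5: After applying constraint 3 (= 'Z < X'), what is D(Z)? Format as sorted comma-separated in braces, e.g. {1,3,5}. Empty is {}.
Constraint 1 (Z != X) on D(Z)={2,3,5,6} D(X)={2,3,4,5,7}: no change
Constraint 2 (X + Y = Z) on D(X)={2,3,4,5,7} D(Y)={2,3,4,5,6,7} D(Z)={2,3,5,6}: X {2,3,4,5,7}->{2,3,4}; Y {2,3,4,5,6,7}->{2,3,4}; Z {2,3,5,6}->{5,6}
Constraint 3 (Z < X) on D(Z)={5,6} D(X)={2,3,4}: Z {5,6}->{}; X {2,3,4}->{}
So after constraint 3: D(Z) = {}

Answer: {}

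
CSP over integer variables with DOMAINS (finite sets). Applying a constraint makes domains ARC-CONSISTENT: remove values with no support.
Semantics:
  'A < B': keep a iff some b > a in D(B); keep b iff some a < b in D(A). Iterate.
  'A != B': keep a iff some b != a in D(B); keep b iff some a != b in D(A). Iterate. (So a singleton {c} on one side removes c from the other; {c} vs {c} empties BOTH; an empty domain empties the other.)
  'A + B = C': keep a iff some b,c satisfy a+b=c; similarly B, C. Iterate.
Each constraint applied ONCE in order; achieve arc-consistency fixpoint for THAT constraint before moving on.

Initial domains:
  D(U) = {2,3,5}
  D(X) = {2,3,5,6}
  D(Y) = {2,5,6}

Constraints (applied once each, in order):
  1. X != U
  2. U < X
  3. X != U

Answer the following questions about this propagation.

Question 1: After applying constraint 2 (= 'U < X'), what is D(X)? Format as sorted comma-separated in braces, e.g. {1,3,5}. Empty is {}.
Constraint 1 (X != U) on D(X)={2,3,5,6} D(U)={2,3,5}: no change
Constraint 2 (U < X) on D(U)={2,3,5} D(X)={2,3,5,6}: X {2,3,5,6}->{3,5,6}
So after constraint 2: D(X) = {3,5,6}

Answer: {3,5,6}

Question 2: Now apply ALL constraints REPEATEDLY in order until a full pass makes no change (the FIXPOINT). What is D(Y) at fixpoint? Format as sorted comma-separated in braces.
Answer: {2,5,6}

Derivation:
pass 0 (initial): D(Y)={2,5,6}
pass 1: X {2,3,5,6}->{3,5,6}
pass 2: no change
Fixpoint after 2 passes: D(Y) = {2,5,6}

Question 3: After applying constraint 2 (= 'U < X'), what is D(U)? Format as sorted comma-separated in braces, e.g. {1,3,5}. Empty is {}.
Constraint 1 (X != U) on D(X)={2,3,5,6} D(U)={2,3,5}: no change
Constraint 2 (U < X) on D(U)={2,3,5} D(X)={2,3,5,6}: X {2,3,5,6}->{3,5,6}
So after constraint 2: D(U) = {2,3,5}

Answer: {2,3,5}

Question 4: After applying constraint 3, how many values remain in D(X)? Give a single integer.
Constraint 1 (X != U) on D(X)={2,3,5,6} D(U)={2,3,5}: no change
Constraint 2 (U < X) on D(U)={2,3,5} D(X)={2,3,5,6}: X {2,3,5,6}->{3,5,6}
Constraint 3 (X != U) on D(X)={3,5,6} D(U)={2,3,5}: no change
So after constraint 3: D(X)={3,5,6}, size = 3

Answer: 3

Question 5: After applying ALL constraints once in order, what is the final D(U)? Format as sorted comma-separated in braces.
Answer: {2,3,5}

Derivation:
Constraint 1 (X != U) on D(X)={2,3,5,6} D(U)={2,3,5}: no change
Constraint 2 (U < X) on D(U)={2,3,5} D(X)={2,3,5,6}: X {2,3,5,6}->{3,5,6}
Constraint 3 (X != U) on D(X)={3,5,6} D(U)={2,3,5}: no change
So after all 3 constraints: D(U) = {2,3,5}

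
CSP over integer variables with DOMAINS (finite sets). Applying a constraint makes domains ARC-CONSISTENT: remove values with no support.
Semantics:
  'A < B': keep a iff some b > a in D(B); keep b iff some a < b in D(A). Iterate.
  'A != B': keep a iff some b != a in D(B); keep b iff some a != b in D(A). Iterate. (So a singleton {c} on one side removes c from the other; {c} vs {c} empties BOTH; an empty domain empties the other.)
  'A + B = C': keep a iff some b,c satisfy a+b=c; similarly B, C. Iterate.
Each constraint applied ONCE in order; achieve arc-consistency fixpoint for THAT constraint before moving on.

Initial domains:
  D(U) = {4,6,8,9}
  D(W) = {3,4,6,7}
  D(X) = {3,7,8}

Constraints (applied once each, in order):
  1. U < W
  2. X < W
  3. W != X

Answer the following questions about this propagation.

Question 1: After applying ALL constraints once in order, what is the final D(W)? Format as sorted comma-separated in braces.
Constraint 1 (U < W) on D(U)={4,6,8,9} D(W)={3,4,6,7}: U {4,6,8,9}->{4,6}; W {3,4,6,7}->{6,7}
Constraint 2 (X < W) on D(X)={3,7,8} D(W)={6,7}: X {3,7,8}->{3}
Constraint 3 (W != X) on D(W)={6,7} D(X)={3}: no change
So after all 3 constraints: D(W) = {6,7}

Answer: {6,7}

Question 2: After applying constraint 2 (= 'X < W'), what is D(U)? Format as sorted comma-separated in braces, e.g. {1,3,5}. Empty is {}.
Constraint 1 (U < W) on D(U)={4,6,8,9} D(W)={3,4,6,7}: U {4,6,8,9}->{4,6}; W {3,4,6,7}->{6,7}
Constraint 2 (X < W) on D(X)={3,7,8} D(W)={6,7}: X {3,7,8}->{3}
So after constraint 2: D(U) = {4,6}

Answer: {4,6}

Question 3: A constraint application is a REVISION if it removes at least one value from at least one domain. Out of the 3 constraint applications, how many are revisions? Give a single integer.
Answer: 2

Derivation:
Constraint 1 (U < W) on D(U)={4,6,8,9} D(W)={3,4,6,7}: U {4,6,8,9}->{4,6}; W {3,4,6,7}->{6,7} => REVISION
Constraint 2 (X < W) on D(X)={3,7,8} D(W)={6,7}: X {3,7,8}->{3} => REVISION
Constraint 3 (W != X) on D(W)={6,7} D(X)={3}: no change => not a revision
Total revisions = 2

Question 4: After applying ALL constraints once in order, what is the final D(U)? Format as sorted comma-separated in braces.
Answer: {4,6}

Derivation:
Constraint 1 (U < W) on D(U)={4,6,8,9} D(W)={3,4,6,7}: U {4,6,8,9}->{4,6}; W {3,4,6,7}->{6,7}
Constraint 2 (X < W) on D(X)={3,7,8} D(W)={6,7}: X {3,7,8}->{3}
Constraint 3 (W != X) on D(W)={6,7} D(X)={3}: no change
So after all 3 constraints: D(U) = {4,6}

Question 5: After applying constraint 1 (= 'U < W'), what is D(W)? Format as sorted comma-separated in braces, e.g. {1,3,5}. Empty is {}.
Constraint 1 (U < W) on D(U)={4,6,8,9} D(W)={3,4,6,7}: U {4,6,8,9}->{4,6}; W {3,4,6,7}->{6,7}
So after constraint 1: D(W) = {6,7}

Answer: {6,7}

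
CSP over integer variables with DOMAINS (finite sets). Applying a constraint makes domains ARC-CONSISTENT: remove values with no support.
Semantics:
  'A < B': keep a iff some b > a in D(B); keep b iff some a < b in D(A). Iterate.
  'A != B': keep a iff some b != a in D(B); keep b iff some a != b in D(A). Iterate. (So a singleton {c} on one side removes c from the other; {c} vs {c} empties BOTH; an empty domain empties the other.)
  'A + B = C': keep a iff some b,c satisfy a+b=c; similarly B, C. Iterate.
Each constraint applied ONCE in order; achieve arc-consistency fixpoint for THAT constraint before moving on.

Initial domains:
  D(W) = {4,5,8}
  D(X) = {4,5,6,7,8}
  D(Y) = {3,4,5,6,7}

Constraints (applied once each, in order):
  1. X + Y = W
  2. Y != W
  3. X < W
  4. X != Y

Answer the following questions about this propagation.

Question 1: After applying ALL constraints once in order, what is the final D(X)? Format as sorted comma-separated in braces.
Answer: {4,5}

Derivation:
Constraint 1 (X + Y = W) on D(X)={4,5,6,7,8} D(Y)={3,4,5,6,7} D(W)={4,5,8}: X {4,5,6,7,8}->{4,5}; Y {3,4,5,6,7}->{3,4}; W {4,5,8}->{8}
Constraint 2 (Y != W) on D(Y)={3,4} D(W)={8}: no change
Constraint 3 (X < W) on D(X)={4,5} D(W)={8}: no change
Constraint 4 (X != Y) on D(X)={4,5} D(Y)={3,4}: no change
So after all 4 constraints: D(X) = {4,5}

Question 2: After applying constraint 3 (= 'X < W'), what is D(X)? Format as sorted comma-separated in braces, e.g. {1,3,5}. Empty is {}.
Constraint 1 (X + Y = W) on D(X)={4,5,6,7,8} D(Y)={3,4,5,6,7} D(W)={4,5,8}: X {4,5,6,7,8}->{4,5}; Y {3,4,5,6,7}->{3,4}; W {4,5,8}->{8}
Constraint 2 (Y != W) on D(Y)={3,4} D(W)={8}: no change
Constraint 3 (X < W) on D(X)={4,5} D(W)={8}: no change
So after constraint 3: D(X) = {4,5}

Answer: {4,5}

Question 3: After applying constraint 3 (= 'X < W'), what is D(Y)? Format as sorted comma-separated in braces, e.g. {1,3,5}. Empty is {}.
Constraint 1 (X + Y = W) on D(X)={4,5,6,7,8} D(Y)={3,4,5,6,7} D(W)={4,5,8}: X {4,5,6,7,8}->{4,5}; Y {3,4,5,6,7}->{3,4}; W {4,5,8}->{8}
Constraint 2 (Y != W) on D(Y)={3,4} D(W)={8}: no change
Constraint 3 (X < W) on D(X)={4,5} D(W)={8}: no change
So after constraint 3: D(Y) = {3,4}

Answer: {3,4}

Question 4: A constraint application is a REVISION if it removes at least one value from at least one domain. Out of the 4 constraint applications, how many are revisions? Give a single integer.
Answer: 1

Derivation:
Constraint 1 (X + Y = W) on D(X)={4,5,6,7,8} D(Y)={3,4,5,6,7} D(W)={4,5,8}: X {4,5,6,7,8}->{4,5}; Y {3,4,5,6,7}->{3,4}; W {4,5,8}->{8} => REVISION
Constraint 2 (Y != W) on D(Y)={3,4} D(W)={8}: no change => not a revision
Constraint 3 (X < W) on D(X)={4,5} D(W)={8}: no change => not a revision
Constraint 4 (X != Y) on D(X)={4,5} D(Y)={3,4}: no change => not a revision
Total revisions = 1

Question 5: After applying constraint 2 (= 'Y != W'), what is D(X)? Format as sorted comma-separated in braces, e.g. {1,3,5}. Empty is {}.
Constraint 1 (X + Y = W) on D(X)={4,5,6,7,8} D(Y)={3,4,5,6,7} D(W)={4,5,8}: X {4,5,6,7,8}->{4,5}; Y {3,4,5,6,7}->{3,4}; W {4,5,8}->{8}
Constraint 2 (Y != W) on D(Y)={3,4} D(W)={8}: no change
So after constraint 2: D(X) = {4,5}

Answer: {4,5}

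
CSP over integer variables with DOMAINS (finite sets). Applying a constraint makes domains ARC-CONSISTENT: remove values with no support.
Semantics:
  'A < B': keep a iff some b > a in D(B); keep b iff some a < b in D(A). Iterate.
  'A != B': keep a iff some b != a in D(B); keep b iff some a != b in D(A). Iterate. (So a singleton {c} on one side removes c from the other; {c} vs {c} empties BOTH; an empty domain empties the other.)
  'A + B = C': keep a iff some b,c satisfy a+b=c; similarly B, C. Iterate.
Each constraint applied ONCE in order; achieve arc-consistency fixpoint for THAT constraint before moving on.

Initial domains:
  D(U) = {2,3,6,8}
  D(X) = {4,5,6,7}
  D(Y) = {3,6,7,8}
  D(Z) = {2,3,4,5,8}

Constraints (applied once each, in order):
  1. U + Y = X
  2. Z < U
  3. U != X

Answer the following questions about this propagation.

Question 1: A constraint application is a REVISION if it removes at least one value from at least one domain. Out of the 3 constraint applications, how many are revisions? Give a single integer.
Constraint 1 (U + Y = X) on D(U)={2,3,6,8} D(Y)={3,6,7,8} D(X)={4,5,6,7}: U {2,3,6,8}->{2,3}; Y {3,6,7,8}->{3}; X {4,5,6,7}->{5,6} => REVISION
Constraint 2 (Z < U) on D(Z)={2,3,4,5,8} D(U)={2,3}: Z {2,3,4,5,8}->{2}; U {2,3}->{3} => REVISION
Constraint 3 (U != X) on D(U)={3} D(X)={5,6}: no change => not a revision
Total revisions = 2

Answer: 2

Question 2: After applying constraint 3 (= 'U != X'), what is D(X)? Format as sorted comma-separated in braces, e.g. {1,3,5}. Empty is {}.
Constraint 1 (U + Y = X) on D(U)={2,3,6,8} D(Y)={3,6,7,8} D(X)={4,5,6,7}: U {2,3,6,8}->{2,3}; Y {3,6,7,8}->{3}; X {4,5,6,7}->{5,6}
Constraint 2 (Z < U) on D(Z)={2,3,4,5,8} D(U)={2,3}: Z {2,3,4,5,8}->{2}; U {2,3}->{3}
Constraint 3 (U != X) on D(U)={3} D(X)={5,6}: no change
So after constraint 3: D(X) = {5,6}

Answer: {5,6}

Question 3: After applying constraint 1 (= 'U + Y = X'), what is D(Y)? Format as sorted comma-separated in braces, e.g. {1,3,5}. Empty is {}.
Constraint 1 (U + Y = X) on D(U)={2,3,6,8} D(Y)={3,6,7,8} D(X)={4,5,6,7}: U {2,3,6,8}->{2,3}; Y {3,6,7,8}->{3}; X {4,5,6,7}->{5,6}
So after constraint 1: D(Y) = {3}

Answer: {3}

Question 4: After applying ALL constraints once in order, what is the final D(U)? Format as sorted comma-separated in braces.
Answer: {3}

Derivation:
Constraint 1 (U + Y = X) on D(U)={2,3,6,8} D(Y)={3,6,7,8} D(X)={4,5,6,7}: U {2,3,6,8}->{2,3}; Y {3,6,7,8}->{3}; X {4,5,6,7}->{5,6}
Constraint 2 (Z < U) on D(Z)={2,3,4,5,8} D(U)={2,3}: Z {2,3,4,5,8}->{2}; U {2,3}->{3}
Constraint 3 (U != X) on D(U)={3} D(X)={5,6}: no change
So after all 3 constraints: D(U) = {3}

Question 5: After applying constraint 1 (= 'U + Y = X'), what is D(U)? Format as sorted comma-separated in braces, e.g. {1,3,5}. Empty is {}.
Answer: {2,3}

Derivation:
Constraint 1 (U + Y = X) on D(U)={2,3,6,8} D(Y)={3,6,7,8} D(X)={4,5,6,7}: U {2,3,6,8}->{2,3}; Y {3,6,7,8}->{3}; X {4,5,6,7}->{5,6}
So after constraint 1: D(U) = {2,3}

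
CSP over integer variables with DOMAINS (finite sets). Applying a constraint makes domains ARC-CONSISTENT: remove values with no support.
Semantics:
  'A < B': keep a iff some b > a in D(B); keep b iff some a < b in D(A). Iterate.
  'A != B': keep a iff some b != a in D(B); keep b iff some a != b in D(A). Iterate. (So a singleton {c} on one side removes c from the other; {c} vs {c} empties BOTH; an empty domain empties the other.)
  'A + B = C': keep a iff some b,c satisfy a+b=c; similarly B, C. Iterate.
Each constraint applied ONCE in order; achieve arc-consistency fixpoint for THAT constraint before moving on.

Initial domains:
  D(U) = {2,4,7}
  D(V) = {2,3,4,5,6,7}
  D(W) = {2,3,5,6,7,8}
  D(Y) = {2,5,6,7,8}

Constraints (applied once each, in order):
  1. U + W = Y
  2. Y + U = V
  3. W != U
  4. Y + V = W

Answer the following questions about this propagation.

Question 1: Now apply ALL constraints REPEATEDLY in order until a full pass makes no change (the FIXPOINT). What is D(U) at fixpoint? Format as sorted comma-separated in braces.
Answer: {}

Derivation:
pass 0 (initial): D(U)={2,4,7}
pass 1: U {2,4,7}->{2}; V {2,3,4,5,6,7}->{}; W {2,3,5,6,7,8}->{}; Y {2,5,6,7,8}->{}
pass 2: U {2}->{}
pass 3: no change
Fixpoint after 3 passes: D(U) = {}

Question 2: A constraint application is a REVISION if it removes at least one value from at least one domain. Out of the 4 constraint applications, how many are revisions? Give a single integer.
Answer: 4

Derivation:
Constraint 1 (U + W = Y) on D(U)={2,4,7} D(W)={2,3,5,6,7,8} D(Y)={2,5,6,7,8}: U {2,4,7}->{2,4}; W {2,3,5,6,7,8}->{2,3,5,6}; Y {2,5,6,7,8}->{5,6,7,8} => REVISION
Constraint 2 (Y + U = V) on D(Y)={5,6,7,8} D(U)={2,4} D(V)={2,3,4,5,6,7}: Y {5,6,7,8}->{5}; U {2,4}->{2}; V {2,3,4,5,6,7}->{7} => REVISION
Constraint 3 (W != U) on D(W)={2,3,5,6} D(U)={2}: W {2,3,5,6}->{3,5,6} => REVISION
Constraint 4 (Y + V = W) on D(Y)={5} D(V)={7} D(W)={3,5,6}: Y {5}->{}; V {7}->{}; W {3,5,6}->{} => REVISION
Total revisions = 4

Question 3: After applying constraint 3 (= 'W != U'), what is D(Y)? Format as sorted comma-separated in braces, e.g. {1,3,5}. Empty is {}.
Constraint 1 (U + W = Y) on D(U)={2,4,7} D(W)={2,3,5,6,7,8} D(Y)={2,5,6,7,8}: U {2,4,7}->{2,4}; W {2,3,5,6,7,8}->{2,3,5,6}; Y {2,5,6,7,8}->{5,6,7,8}
Constraint 2 (Y + U = V) on D(Y)={5,6,7,8} D(U)={2,4} D(V)={2,3,4,5,6,7}: Y {5,6,7,8}->{5}; U {2,4}->{2}; V {2,3,4,5,6,7}->{7}
Constraint 3 (W != U) on D(W)={2,3,5,6} D(U)={2}: W {2,3,5,6}->{3,5,6}
So after constraint 3: D(Y) = {5}

Answer: {5}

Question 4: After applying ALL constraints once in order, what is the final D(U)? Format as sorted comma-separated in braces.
Constraint 1 (U + W = Y) on D(U)={2,4,7} D(W)={2,3,5,6,7,8} D(Y)={2,5,6,7,8}: U {2,4,7}->{2,4}; W {2,3,5,6,7,8}->{2,3,5,6}; Y {2,5,6,7,8}->{5,6,7,8}
Constraint 2 (Y + U = V) on D(Y)={5,6,7,8} D(U)={2,4} D(V)={2,3,4,5,6,7}: Y {5,6,7,8}->{5}; U {2,4}->{2}; V {2,3,4,5,6,7}->{7}
Constraint 3 (W != U) on D(W)={2,3,5,6} D(U)={2}: W {2,3,5,6}->{3,5,6}
Constraint 4 (Y + V = W) on D(Y)={5} D(V)={7} D(W)={3,5,6}: Y {5}->{}; V {7}->{}; W {3,5,6}->{}
So after all 4 constraints: D(U) = {2}

Answer: {2}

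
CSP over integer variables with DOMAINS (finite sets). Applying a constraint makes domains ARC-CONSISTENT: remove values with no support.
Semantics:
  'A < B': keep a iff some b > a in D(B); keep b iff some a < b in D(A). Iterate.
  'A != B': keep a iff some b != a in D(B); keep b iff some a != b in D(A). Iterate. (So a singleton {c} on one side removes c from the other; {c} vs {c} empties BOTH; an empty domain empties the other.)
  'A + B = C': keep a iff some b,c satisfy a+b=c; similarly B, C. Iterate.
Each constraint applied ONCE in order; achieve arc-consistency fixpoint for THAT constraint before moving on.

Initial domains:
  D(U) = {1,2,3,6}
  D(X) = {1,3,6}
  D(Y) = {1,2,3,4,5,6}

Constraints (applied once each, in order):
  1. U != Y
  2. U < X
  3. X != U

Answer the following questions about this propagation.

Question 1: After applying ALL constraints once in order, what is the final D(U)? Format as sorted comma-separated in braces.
Answer: {1,2,3}

Derivation:
Constraint 1 (U != Y) on D(U)={1,2,3,6} D(Y)={1,2,3,4,5,6}: no change
Constraint 2 (U < X) on D(U)={1,2,3,6} D(X)={1,3,6}: U {1,2,3,6}->{1,2,3}; X {1,3,6}->{3,6}
Constraint 3 (X != U) on D(X)={3,6} D(U)={1,2,3}: no change
So after all 3 constraints: D(U) = {1,2,3}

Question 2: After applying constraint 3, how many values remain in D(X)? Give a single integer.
Constraint 1 (U != Y) on D(U)={1,2,3,6} D(Y)={1,2,3,4,5,6}: no change
Constraint 2 (U < X) on D(U)={1,2,3,6} D(X)={1,3,6}: U {1,2,3,6}->{1,2,3}; X {1,3,6}->{3,6}
Constraint 3 (X != U) on D(X)={3,6} D(U)={1,2,3}: no change
So after constraint 3: D(X)={3,6}, size = 2

Answer: 2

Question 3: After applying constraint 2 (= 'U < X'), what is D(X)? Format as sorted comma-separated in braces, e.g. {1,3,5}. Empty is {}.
Constraint 1 (U != Y) on D(U)={1,2,3,6} D(Y)={1,2,3,4,5,6}: no change
Constraint 2 (U < X) on D(U)={1,2,3,6} D(X)={1,3,6}: U {1,2,3,6}->{1,2,3}; X {1,3,6}->{3,6}
So after constraint 2: D(X) = {3,6}

Answer: {3,6}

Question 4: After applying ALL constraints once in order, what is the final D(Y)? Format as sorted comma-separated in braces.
Answer: {1,2,3,4,5,6}

Derivation:
Constraint 1 (U != Y) on D(U)={1,2,3,6} D(Y)={1,2,3,4,5,6}: no change
Constraint 2 (U < X) on D(U)={1,2,3,6} D(X)={1,3,6}: U {1,2,3,6}->{1,2,3}; X {1,3,6}->{3,6}
Constraint 3 (X != U) on D(X)={3,6} D(U)={1,2,3}: no change
So after all 3 constraints: D(Y) = {1,2,3,4,5,6}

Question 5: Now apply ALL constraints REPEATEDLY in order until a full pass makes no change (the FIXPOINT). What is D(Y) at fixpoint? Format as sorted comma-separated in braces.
pass 0 (initial): D(Y)={1,2,3,4,5,6}
pass 1: U {1,2,3,6}->{1,2,3}; X {1,3,6}->{3,6}
pass 2: no change
Fixpoint after 2 passes: D(Y) = {1,2,3,4,5,6}

Answer: {1,2,3,4,5,6}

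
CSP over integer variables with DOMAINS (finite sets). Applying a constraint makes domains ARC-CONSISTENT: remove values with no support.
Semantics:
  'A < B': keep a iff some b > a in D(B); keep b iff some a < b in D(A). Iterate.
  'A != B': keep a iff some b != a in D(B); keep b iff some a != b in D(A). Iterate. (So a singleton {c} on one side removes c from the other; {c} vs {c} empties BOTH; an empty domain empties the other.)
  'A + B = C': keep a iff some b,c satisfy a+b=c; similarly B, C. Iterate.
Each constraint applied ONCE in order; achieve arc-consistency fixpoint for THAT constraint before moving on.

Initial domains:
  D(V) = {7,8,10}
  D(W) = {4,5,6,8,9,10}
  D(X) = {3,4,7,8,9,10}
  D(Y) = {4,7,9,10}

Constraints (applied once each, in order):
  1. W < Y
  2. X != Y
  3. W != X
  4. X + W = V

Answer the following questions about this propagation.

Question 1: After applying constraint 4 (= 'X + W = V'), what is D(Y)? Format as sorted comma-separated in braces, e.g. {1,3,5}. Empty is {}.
Answer: {7,9,10}

Derivation:
Constraint 1 (W < Y) on D(W)={4,5,6,8,9,10} D(Y)={4,7,9,10}: W {4,5,6,8,9,10}->{4,5,6,8,9}; Y {4,7,9,10}->{7,9,10}
Constraint 2 (X != Y) on D(X)={3,4,7,8,9,10} D(Y)={7,9,10}: no change
Constraint 3 (W != X) on D(W)={4,5,6,8,9} D(X)={3,4,7,8,9,10}: no change
Constraint 4 (X + W = V) on D(X)={3,4,7,8,9,10} D(W)={4,5,6,8,9} D(V)={7,8,10}: X {3,4,7,8,9,10}->{3,4}; W {4,5,6,8,9}->{4,5,6}
So after constraint 4: D(Y) = {7,9,10}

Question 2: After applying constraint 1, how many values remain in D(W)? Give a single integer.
Constraint 1 (W < Y) on D(W)={4,5,6,8,9,10} D(Y)={4,7,9,10}: W {4,5,6,8,9,10}->{4,5,6,8,9}; Y {4,7,9,10}->{7,9,10}
So after constraint 1: D(W)={4,5,6,8,9}, size = 5

Answer: 5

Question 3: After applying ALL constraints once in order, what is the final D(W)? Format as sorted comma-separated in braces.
Answer: {4,5,6}

Derivation:
Constraint 1 (W < Y) on D(W)={4,5,6,8,9,10} D(Y)={4,7,9,10}: W {4,5,6,8,9,10}->{4,5,6,8,9}; Y {4,7,9,10}->{7,9,10}
Constraint 2 (X != Y) on D(X)={3,4,7,8,9,10} D(Y)={7,9,10}: no change
Constraint 3 (W != X) on D(W)={4,5,6,8,9} D(X)={3,4,7,8,9,10}: no change
Constraint 4 (X + W = V) on D(X)={3,4,7,8,9,10} D(W)={4,5,6,8,9} D(V)={7,8,10}: X {3,4,7,8,9,10}->{3,4}; W {4,5,6,8,9}->{4,5,6}
So after all 4 constraints: D(W) = {4,5,6}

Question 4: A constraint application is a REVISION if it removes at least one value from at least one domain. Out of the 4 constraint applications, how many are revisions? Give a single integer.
Answer: 2

Derivation:
Constraint 1 (W < Y) on D(W)={4,5,6,8,9,10} D(Y)={4,7,9,10}: W {4,5,6,8,9,10}->{4,5,6,8,9}; Y {4,7,9,10}->{7,9,10} => REVISION
Constraint 2 (X != Y) on D(X)={3,4,7,8,9,10} D(Y)={7,9,10}: no change => not a revision
Constraint 3 (W != X) on D(W)={4,5,6,8,9} D(X)={3,4,7,8,9,10}: no change => not a revision
Constraint 4 (X + W = V) on D(X)={3,4,7,8,9,10} D(W)={4,5,6,8,9} D(V)={7,8,10}: X {3,4,7,8,9,10}->{3,4}; W {4,5,6,8,9}->{4,5,6} => REVISION
Total revisions = 2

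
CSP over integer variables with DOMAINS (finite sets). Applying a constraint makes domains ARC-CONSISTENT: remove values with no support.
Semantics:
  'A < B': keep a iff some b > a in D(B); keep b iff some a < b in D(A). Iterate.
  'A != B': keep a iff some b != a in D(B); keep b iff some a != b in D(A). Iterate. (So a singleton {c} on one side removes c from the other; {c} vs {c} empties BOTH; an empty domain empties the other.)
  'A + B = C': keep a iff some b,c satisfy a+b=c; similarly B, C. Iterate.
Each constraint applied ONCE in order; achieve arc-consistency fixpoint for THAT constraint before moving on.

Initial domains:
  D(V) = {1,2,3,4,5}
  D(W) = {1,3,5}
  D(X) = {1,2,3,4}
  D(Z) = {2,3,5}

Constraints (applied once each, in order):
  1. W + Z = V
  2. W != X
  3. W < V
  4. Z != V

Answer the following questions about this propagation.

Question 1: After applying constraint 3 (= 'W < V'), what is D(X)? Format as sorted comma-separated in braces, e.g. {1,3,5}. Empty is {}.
Answer: {1,2,3,4}

Derivation:
Constraint 1 (W + Z = V) on D(W)={1,3,5} D(Z)={2,3,5} D(V)={1,2,3,4,5}: W {1,3,5}->{1,3}; Z {2,3,5}->{2,3}; V {1,2,3,4,5}->{3,4,5}
Constraint 2 (W != X) on D(W)={1,3} D(X)={1,2,3,4}: no change
Constraint 3 (W < V) on D(W)={1,3} D(V)={3,4,5}: no change
So after constraint 3: D(X) = {1,2,3,4}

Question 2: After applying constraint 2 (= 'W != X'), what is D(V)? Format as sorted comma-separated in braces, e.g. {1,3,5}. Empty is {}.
Answer: {3,4,5}

Derivation:
Constraint 1 (W + Z = V) on D(W)={1,3,5} D(Z)={2,3,5} D(V)={1,2,3,4,5}: W {1,3,5}->{1,3}; Z {2,3,5}->{2,3}; V {1,2,3,4,5}->{3,4,5}
Constraint 2 (W != X) on D(W)={1,3} D(X)={1,2,3,4}: no change
So after constraint 2: D(V) = {3,4,5}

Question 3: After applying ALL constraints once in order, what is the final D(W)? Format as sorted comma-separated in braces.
Constraint 1 (W + Z = V) on D(W)={1,3,5} D(Z)={2,3,5} D(V)={1,2,3,4,5}: W {1,3,5}->{1,3}; Z {2,3,5}->{2,3}; V {1,2,3,4,5}->{3,4,5}
Constraint 2 (W != X) on D(W)={1,3} D(X)={1,2,3,4}: no change
Constraint 3 (W < V) on D(W)={1,3} D(V)={3,4,5}: no change
Constraint 4 (Z != V) on D(Z)={2,3} D(V)={3,4,5}: no change
So after all 4 constraints: D(W) = {1,3}

Answer: {1,3}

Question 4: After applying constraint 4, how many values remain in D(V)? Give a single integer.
Answer: 3

Derivation:
Constraint 1 (W + Z = V) on D(W)={1,3,5} D(Z)={2,3,5} D(V)={1,2,3,4,5}: W {1,3,5}->{1,3}; Z {2,3,5}->{2,3}; V {1,2,3,4,5}->{3,4,5}
Constraint 2 (W != X) on D(W)={1,3} D(X)={1,2,3,4}: no change
Constraint 3 (W < V) on D(W)={1,3} D(V)={3,4,5}: no change
Constraint 4 (Z != V) on D(Z)={2,3} D(V)={3,4,5}: no change
So after constraint 4: D(V)={3,4,5}, size = 3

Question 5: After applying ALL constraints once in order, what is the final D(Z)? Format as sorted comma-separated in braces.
Constraint 1 (W + Z = V) on D(W)={1,3,5} D(Z)={2,3,5} D(V)={1,2,3,4,5}: W {1,3,5}->{1,3}; Z {2,3,5}->{2,3}; V {1,2,3,4,5}->{3,4,5}
Constraint 2 (W != X) on D(W)={1,3} D(X)={1,2,3,4}: no change
Constraint 3 (W < V) on D(W)={1,3} D(V)={3,4,5}: no change
Constraint 4 (Z != V) on D(Z)={2,3} D(V)={3,4,5}: no change
So after all 4 constraints: D(Z) = {2,3}

Answer: {2,3}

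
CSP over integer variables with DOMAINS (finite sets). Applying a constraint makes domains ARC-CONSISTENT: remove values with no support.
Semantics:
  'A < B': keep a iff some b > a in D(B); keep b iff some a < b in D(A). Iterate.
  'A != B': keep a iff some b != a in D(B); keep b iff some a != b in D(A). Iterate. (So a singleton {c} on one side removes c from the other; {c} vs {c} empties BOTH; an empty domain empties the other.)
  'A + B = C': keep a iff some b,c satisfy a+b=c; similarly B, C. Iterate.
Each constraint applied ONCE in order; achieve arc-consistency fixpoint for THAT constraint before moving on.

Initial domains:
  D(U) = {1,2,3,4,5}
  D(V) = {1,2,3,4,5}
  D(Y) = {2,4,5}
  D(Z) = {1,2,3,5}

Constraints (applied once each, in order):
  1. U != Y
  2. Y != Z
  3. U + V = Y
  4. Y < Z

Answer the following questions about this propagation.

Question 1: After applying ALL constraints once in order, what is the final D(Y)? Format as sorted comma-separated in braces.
Constraint 1 (U != Y) on D(U)={1,2,3,4,5} D(Y)={2,4,5}: no change
Constraint 2 (Y != Z) on D(Y)={2,4,5} D(Z)={1,2,3,5}: no change
Constraint 3 (U + V = Y) on D(U)={1,2,3,4,5} D(V)={1,2,3,4,5} D(Y)={2,4,5}: U {1,2,3,4,5}->{1,2,3,4}; V {1,2,3,4,5}->{1,2,3,4}
Constraint 4 (Y < Z) on D(Y)={2,4,5} D(Z)={1,2,3,5}: Y {2,4,5}->{2,4}; Z {1,2,3,5}->{3,5}
So after all 4 constraints: D(Y) = {2,4}

Answer: {2,4}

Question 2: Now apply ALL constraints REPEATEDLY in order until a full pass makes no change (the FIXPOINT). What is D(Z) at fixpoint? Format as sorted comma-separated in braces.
Answer: {3,5}

Derivation:
pass 0 (initial): D(Z)={1,2,3,5}
pass 1: U {1,2,3,4,5}->{1,2,3,4}; V {1,2,3,4,5}->{1,2,3,4}; Y {2,4,5}->{2,4}; Z {1,2,3,5}->{3,5}
pass 2: U {1,2,3,4}->{1,2,3}; V {1,2,3,4}->{1,2,3}
pass 3: no change
Fixpoint after 3 passes: D(Z) = {3,5}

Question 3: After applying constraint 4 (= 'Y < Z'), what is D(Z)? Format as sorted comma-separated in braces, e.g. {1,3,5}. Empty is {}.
Answer: {3,5}

Derivation:
Constraint 1 (U != Y) on D(U)={1,2,3,4,5} D(Y)={2,4,5}: no change
Constraint 2 (Y != Z) on D(Y)={2,4,5} D(Z)={1,2,3,5}: no change
Constraint 3 (U + V = Y) on D(U)={1,2,3,4,5} D(V)={1,2,3,4,5} D(Y)={2,4,5}: U {1,2,3,4,5}->{1,2,3,4}; V {1,2,3,4,5}->{1,2,3,4}
Constraint 4 (Y < Z) on D(Y)={2,4,5} D(Z)={1,2,3,5}: Y {2,4,5}->{2,4}; Z {1,2,3,5}->{3,5}
So after constraint 4: D(Z) = {3,5}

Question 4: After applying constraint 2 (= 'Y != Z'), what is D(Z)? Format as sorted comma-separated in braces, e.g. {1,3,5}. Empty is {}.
Constraint 1 (U != Y) on D(U)={1,2,3,4,5} D(Y)={2,4,5}: no change
Constraint 2 (Y != Z) on D(Y)={2,4,5} D(Z)={1,2,3,5}: no change
So after constraint 2: D(Z) = {1,2,3,5}

Answer: {1,2,3,5}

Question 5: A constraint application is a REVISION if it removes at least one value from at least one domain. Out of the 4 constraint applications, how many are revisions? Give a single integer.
Answer: 2

Derivation:
Constraint 1 (U != Y) on D(U)={1,2,3,4,5} D(Y)={2,4,5}: no change => not a revision
Constraint 2 (Y != Z) on D(Y)={2,4,5} D(Z)={1,2,3,5}: no change => not a revision
Constraint 3 (U + V = Y) on D(U)={1,2,3,4,5} D(V)={1,2,3,4,5} D(Y)={2,4,5}: U {1,2,3,4,5}->{1,2,3,4}; V {1,2,3,4,5}->{1,2,3,4} => REVISION
Constraint 4 (Y < Z) on D(Y)={2,4,5} D(Z)={1,2,3,5}: Y {2,4,5}->{2,4}; Z {1,2,3,5}->{3,5} => REVISION
Total revisions = 2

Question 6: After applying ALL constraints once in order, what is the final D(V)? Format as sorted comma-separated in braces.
Answer: {1,2,3,4}

Derivation:
Constraint 1 (U != Y) on D(U)={1,2,3,4,5} D(Y)={2,4,5}: no change
Constraint 2 (Y != Z) on D(Y)={2,4,5} D(Z)={1,2,3,5}: no change
Constraint 3 (U + V = Y) on D(U)={1,2,3,4,5} D(V)={1,2,3,4,5} D(Y)={2,4,5}: U {1,2,3,4,5}->{1,2,3,4}; V {1,2,3,4,5}->{1,2,3,4}
Constraint 4 (Y < Z) on D(Y)={2,4,5} D(Z)={1,2,3,5}: Y {2,4,5}->{2,4}; Z {1,2,3,5}->{3,5}
So after all 4 constraints: D(V) = {1,2,3,4}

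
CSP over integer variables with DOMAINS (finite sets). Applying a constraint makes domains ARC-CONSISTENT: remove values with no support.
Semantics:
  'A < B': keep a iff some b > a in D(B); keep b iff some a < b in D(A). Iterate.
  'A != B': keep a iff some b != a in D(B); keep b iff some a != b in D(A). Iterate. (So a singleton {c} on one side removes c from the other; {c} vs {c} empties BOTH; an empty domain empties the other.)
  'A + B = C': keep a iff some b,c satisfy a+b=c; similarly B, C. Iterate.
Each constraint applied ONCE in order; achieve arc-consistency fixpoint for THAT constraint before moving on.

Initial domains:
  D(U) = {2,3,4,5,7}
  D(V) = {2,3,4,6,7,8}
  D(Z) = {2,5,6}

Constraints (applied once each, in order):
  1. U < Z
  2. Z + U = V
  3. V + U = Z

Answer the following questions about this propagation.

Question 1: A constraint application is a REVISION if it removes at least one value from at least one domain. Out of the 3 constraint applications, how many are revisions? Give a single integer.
Constraint 1 (U < Z) on D(U)={2,3,4,5,7} D(Z)={2,5,6}: U {2,3,4,5,7}->{2,3,4,5}; Z {2,5,6}->{5,6} => REVISION
Constraint 2 (Z + U = V) on D(Z)={5,6} D(U)={2,3,4,5} D(V)={2,3,4,6,7,8}: U {2,3,4,5}->{2,3}; V {2,3,4,6,7,8}->{7,8} => REVISION
Constraint 3 (V + U = Z) on D(V)={7,8} D(U)={2,3} D(Z)={5,6}: V {7,8}->{}; U {2,3}->{}; Z {5,6}->{} => REVISION
Total revisions = 3

Answer: 3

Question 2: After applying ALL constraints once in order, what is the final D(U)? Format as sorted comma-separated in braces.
Constraint 1 (U < Z) on D(U)={2,3,4,5,7} D(Z)={2,5,6}: U {2,3,4,5,7}->{2,3,4,5}; Z {2,5,6}->{5,6}
Constraint 2 (Z + U = V) on D(Z)={5,6} D(U)={2,3,4,5} D(V)={2,3,4,6,7,8}: U {2,3,4,5}->{2,3}; V {2,3,4,6,7,8}->{7,8}
Constraint 3 (V + U = Z) on D(V)={7,8} D(U)={2,3} D(Z)={5,6}: V {7,8}->{}; U {2,3}->{}; Z {5,6}->{}
So after all 3 constraints: D(U) = {}

Answer: {}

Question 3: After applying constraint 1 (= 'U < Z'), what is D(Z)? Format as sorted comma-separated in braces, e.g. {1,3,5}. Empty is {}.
Answer: {5,6}

Derivation:
Constraint 1 (U < Z) on D(U)={2,3,4,5,7} D(Z)={2,5,6}: U {2,3,4,5,7}->{2,3,4,5}; Z {2,5,6}->{5,6}
So after constraint 1: D(Z) = {5,6}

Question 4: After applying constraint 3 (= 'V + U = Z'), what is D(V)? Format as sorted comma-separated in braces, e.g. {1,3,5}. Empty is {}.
Answer: {}

Derivation:
Constraint 1 (U < Z) on D(U)={2,3,4,5,7} D(Z)={2,5,6}: U {2,3,4,5,7}->{2,3,4,5}; Z {2,5,6}->{5,6}
Constraint 2 (Z + U = V) on D(Z)={5,6} D(U)={2,3,4,5} D(V)={2,3,4,6,7,8}: U {2,3,4,5}->{2,3}; V {2,3,4,6,7,8}->{7,8}
Constraint 3 (V + U = Z) on D(V)={7,8} D(U)={2,3} D(Z)={5,6}: V {7,8}->{}; U {2,3}->{}; Z {5,6}->{}
So after constraint 3: D(V) = {}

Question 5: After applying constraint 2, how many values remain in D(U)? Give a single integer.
Answer: 2

Derivation:
Constraint 1 (U < Z) on D(U)={2,3,4,5,7} D(Z)={2,5,6}: U {2,3,4,5,7}->{2,3,4,5}; Z {2,5,6}->{5,6}
Constraint 2 (Z + U = V) on D(Z)={5,6} D(U)={2,3,4,5} D(V)={2,3,4,6,7,8}: U {2,3,4,5}->{2,3}; V {2,3,4,6,7,8}->{7,8}
So after constraint 2: D(U)={2,3}, size = 2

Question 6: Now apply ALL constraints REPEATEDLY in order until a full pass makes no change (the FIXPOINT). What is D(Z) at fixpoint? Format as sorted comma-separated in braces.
Answer: {}

Derivation:
pass 0 (initial): D(Z)={2,5,6}
pass 1: U {2,3,4,5,7}->{}; V {2,3,4,6,7,8}->{}; Z {2,5,6}->{}
pass 2: no change
Fixpoint after 2 passes: D(Z) = {}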